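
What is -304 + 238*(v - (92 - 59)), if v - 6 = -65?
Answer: -22200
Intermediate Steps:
v = -59 (v = 6 - 65 = -59)
-304 + 238*(v - (92 - 59)) = -304 + 238*(-59 - (92 - 59)) = -304 + 238*(-59 - 1*33) = -304 + 238*(-59 - 33) = -304 + 238*(-92) = -304 - 21896 = -22200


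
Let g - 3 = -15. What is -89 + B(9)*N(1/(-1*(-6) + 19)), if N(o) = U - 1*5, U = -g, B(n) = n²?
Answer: 478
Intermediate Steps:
g = -12 (g = 3 - 15 = -12)
U = 12 (U = -1*(-12) = 12)
N(o) = 7 (N(o) = 12 - 1*5 = 12 - 5 = 7)
-89 + B(9)*N(1/(-1*(-6) + 19)) = -89 + 9²*7 = -89 + 81*7 = -89 + 567 = 478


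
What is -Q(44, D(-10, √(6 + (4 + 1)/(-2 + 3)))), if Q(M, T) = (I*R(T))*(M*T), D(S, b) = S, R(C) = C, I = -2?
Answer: 8800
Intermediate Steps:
Q(M, T) = -2*M*T² (Q(M, T) = (-2*T)*(M*T) = -2*M*T²)
-Q(44, D(-10, √(6 + (4 + 1)/(-2 + 3)))) = -(-2)*44*(-10)² = -(-2)*44*100 = -1*(-8800) = 8800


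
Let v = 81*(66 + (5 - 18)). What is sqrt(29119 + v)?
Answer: 2*sqrt(8353) ≈ 182.79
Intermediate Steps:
v = 4293 (v = 81*(66 - 13) = 81*53 = 4293)
sqrt(29119 + v) = sqrt(29119 + 4293) = sqrt(33412) = 2*sqrt(8353)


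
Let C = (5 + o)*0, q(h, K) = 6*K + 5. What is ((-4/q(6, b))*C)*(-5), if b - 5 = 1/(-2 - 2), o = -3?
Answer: 0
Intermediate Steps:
b = 19/4 (b = 5 + 1/(-2 - 2) = 5 + 1/(-4) = 5 - 1/4 = 19/4 ≈ 4.7500)
q(h, K) = 5 + 6*K
C = 0 (C = (5 - 3)*0 = 2*0 = 0)
((-4/q(6, b))*C)*(-5) = (-4/(5 + 6*(19/4))*0)*(-5) = (-4/(5 + 57/2)*0)*(-5) = (-4/67/2*0)*(-5) = (-4*2/67*0)*(-5) = -8/67*0*(-5) = 0*(-5) = 0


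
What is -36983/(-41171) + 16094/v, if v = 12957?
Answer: 1141794805/533452647 ≈ 2.1404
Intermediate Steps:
-36983/(-41171) + 16094/v = -36983/(-41171) + 16094/12957 = -36983*(-1/41171) + 16094*(1/12957) = 36983/41171 + 16094/12957 = 1141794805/533452647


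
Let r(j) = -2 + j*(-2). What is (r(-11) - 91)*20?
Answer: -1420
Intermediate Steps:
r(j) = -2 - 2*j
(r(-11) - 91)*20 = ((-2 - 2*(-11)) - 91)*20 = ((-2 + 22) - 91)*20 = (20 - 91)*20 = -71*20 = -1420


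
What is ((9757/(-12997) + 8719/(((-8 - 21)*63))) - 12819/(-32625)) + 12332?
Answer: 36588490438051/2968189875 ≈ 12327.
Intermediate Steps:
((9757/(-12997) + 8719/(((-8 - 21)*63))) - 12819/(-32625)) + 12332 = ((9757*(-1/12997) + 8719/((-29*63))) - 12819*(-1/32625)) + 12332 = ((-9757/12997 + 8719/(-1827)) + 4273/10875) + 12332 = ((-9757/12997 + 8719*(-1/1827)) + 4273/10875) + 12332 = ((-9757/12997 - 8719/1827) + 4273/10875) + 12332 = (-131146882/23745519 + 4273/10875) + 12332 = -15227100449/2968189875 + 12332 = 36588490438051/2968189875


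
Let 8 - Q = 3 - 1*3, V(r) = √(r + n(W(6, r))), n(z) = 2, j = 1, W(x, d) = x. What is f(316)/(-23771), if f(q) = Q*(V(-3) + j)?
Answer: -8/23771 - 8*I/23771 ≈ -0.00033654 - 0.00033654*I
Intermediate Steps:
V(r) = √(2 + r) (V(r) = √(r + 2) = √(2 + r))
Q = 8 (Q = 8 - (3 - 1*3) = 8 - (3 - 3) = 8 - 1*0 = 8 + 0 = 8)
f(q) = 8 + 8*I (f(q) = 8*(√(2 - 3) + 1) = 8*(√(-1) + 1) = 8*(I + 1) = 8*(1 + I) = 8 + 8*I)
f(316)/(-23771) = (8 + 8*I)/(-23771) = (8 + 8*I)*(-1/23771) = -8/23771 - 8*I/23771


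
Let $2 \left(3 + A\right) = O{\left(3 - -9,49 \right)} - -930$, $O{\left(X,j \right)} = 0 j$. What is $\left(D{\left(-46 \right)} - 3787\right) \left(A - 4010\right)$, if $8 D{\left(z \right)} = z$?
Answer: $13456677$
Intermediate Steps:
$D{\left(z \right)} = \frac{z}{8}$
$O{\left(X,j \right)} = 0$
$A = 462$ ($A = -3 + \frac{0 - -930}{2} = -3 + \frac{0 + 930}{2} = -3 + \frac{1}{2} \cdot 930 = -3 + 465 = 462$)
$\left(D{\left(-46 \right)} - 3787\right) \left(A - 4010\right) = \left(\frac{1}{8} \left(-46\right) - 3787\right) \left(462 - 4010\right) = \left(- \frac{23}{4} - 3787\right) \left(-3548\right) = \left(- \frac{15171}{4}\right) \left(-3548\right) = 13456677$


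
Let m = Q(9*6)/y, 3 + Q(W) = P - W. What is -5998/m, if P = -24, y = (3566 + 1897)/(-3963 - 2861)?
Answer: -1820393/30708 ≈ -59.281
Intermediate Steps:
y = -5463/6824 (y = 5463/(-6824) = 5463*(-1/6824) = -5463/6824 ≈ -0.80056)
Q(W) = -27 - W (Q(W) = -3 + (-24 - W) = -27 - W)
m = 61416/607 (m = (-27 - 9*6)/(-5463/6824) = (-27 - 1*54)*(-6824/5463) = (-27 - 54)*(-6824/5463) = -81*(-6824/5463) = 61416/607 ≈ 101.18)
-5998/m = -5998/61416/607 = -5998*607/61416 = -1820393/30708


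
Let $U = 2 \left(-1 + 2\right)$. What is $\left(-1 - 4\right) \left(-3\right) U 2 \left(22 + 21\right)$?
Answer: $2580$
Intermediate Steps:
$U = 2$ ($U = 2 \cdot 1 = 2$)
$\left(-1 - 4\right) \left(-3\right) U 2 \left(22 + 21\right) = \left(-1 - 4\right) \left(-3\right) 2 \cdot 2 \left(22 + 21\right) = \left(-1 - 4\right) \left(-3\right) 2 \cdot 2 \cdot 43 = \left(-5\right) \left(-3\right) 2 \cdot 2 \cdot 43 = 15 \cdot 2 \cdot 2 \cdot 43 = 30 \cdot 2 \cdot 43 = 60 \cdot 43 = 2580$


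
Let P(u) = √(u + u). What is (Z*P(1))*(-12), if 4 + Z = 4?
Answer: 0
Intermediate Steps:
Z = 0 (Z = -4 + 4 = 0)
P(u) = √2*√u (P(u) = √(2*u) = √2*√u)
(Z*P(1))*(-12) = (0*(√2*√1))*(-12) = (0*(√2*1))*(-12) = (0*√2)*(-12) = 0*(-12) = 0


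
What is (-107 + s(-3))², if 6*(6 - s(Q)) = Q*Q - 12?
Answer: 40401/4 ≈ 10100.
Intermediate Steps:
s(Q) = 8 - Q²/6 (s(Q) = 6 - (Q*Q - 12)/6 = 6 - (Q² - 12)/6 = 6 - (-12 + Q²)/6 = 6 + (2 - Q²/6) = 8 - Q²/6)
(-107 + s(-3))² = (-107 + (8 - ⅙*(-3)²))² = (-107 + (8 - ⅙*9))² = (-107 + (8 - 3/2))² = (-107 + 13/2)² = (-201/2)² = 40401/4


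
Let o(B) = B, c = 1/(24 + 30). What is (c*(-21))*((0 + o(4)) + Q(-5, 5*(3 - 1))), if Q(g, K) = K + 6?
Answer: -70/9 ≈ -7.7778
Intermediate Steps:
c = 1/54 ≈ 0.018519
Q(g, K) = 6 + K
(c*(-21))*((0 + o(4)) + Q(-5, 5*(3 - 1))) = ((1/54)*(-21))*((0 + 4) + (6 + 5*(3 - 1))) = -7*(4 + (6 + 5*2))/18 = -7*(4 + (6 + 10))/18 = -7*(4 + 16)/18 = -7/18*20 = -70/9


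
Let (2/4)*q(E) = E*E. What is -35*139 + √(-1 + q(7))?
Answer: -4865 + √97 ≈ -4855.1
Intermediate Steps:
q(E) = 2*E² (q(E) = 2*(E*E) = 2*E²)
-35*139 + √(-1 + q(7)) = -35*139 + √(-1 + 2*7²) = -4865 + √(-1 + 2*49) = -4865 + √(-1 + 98) = -4865 + √97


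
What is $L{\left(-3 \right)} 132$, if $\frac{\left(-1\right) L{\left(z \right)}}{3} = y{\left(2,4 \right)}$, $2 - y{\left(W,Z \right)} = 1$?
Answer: $-396$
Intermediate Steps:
$y{\left(W,Z \right)} = 1$ ($y{\left(W,Z \right)} = 2 - 1 = 1$)
$L{\left(z \right)} = -3$ ($L{\left(z \right)} = \left(-3\right) 1 = -3$)
$L{\left(-3 \right)} 132 = \left(-3\right) 132 = -396$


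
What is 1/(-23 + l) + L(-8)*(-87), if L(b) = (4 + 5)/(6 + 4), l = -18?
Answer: -32113/410 ≈ -78.324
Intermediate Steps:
L(b) = 9/10
1/(-23 + l) + L(-8)*(-87) = 1/(-23 - 18) + (9/10)*(-87) = 1/(-41) - 783/10 = -1/41 - 783/10 = -32113/410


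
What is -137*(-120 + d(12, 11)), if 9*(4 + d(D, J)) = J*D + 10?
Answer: 133438/9 ≈ 14826.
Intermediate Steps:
d(D, J) = -26/9 + D*J/9 (d(D, J) = -4 + (J*D + 10)/9 = -4 + (D*J + 10)/9 = -4 + (10 + D*J)/9 = -4 + (10/9 + D*J/9) = -26/9 + D*J/9)
-137*(-120 + d(12, 11)) = -137*(-120 + (-26/9 + (⅑)*12*11)) = -137*(-120 + (-26/9 + 44/3)) = -137*(-120 + 106/9) = -137*(-974/9) = 133438/9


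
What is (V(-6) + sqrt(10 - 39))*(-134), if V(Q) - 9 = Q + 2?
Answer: -670 - 134*I*sqrt(29) ≈ -670.0 - 721.61*I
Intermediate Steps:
V(Q) = 11 + Q (V(Q) = 9 + (Q + 2) = 9 + (2 + Q) = 11 + Q)
(V(-6) + sqrt(10 - 39))*(-134) = ((11 - 6) + sqrt(10 - 39))*(-134) = (5 + sqrt(-29))*(-134) = (5 + I*sqrt(29))*(-134) = -670 - 134*I*sqrt(29)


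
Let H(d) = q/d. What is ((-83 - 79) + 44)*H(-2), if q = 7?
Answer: 413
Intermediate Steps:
H(d) = 7/d
((-83 - 79) + 44)*H(-2) = ((-83 - 79) + 44)*(7/(-2)) = (-162 + 44)*(7*(-½)) = -118*(-7/2) = 413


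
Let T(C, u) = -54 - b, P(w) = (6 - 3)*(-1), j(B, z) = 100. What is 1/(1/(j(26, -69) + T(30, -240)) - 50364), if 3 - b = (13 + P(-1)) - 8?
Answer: -45/2266379 ≈ -1.9855e-5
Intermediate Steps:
P(w) = -3 (P(w) = 3*(-1) = -3)
b = 1 (b = 3 - ((13 - 3) - 8) = 3 - (10 - 8) = 3 - 1*2 = 3 - 2 = 1)
T(C, u) = -55 (T(C, u) = -54 - 1*1 = -54 - 1 = -55)
1/(1/(j(26, -69) + T(30, -240)) - 50364) = 1/(1/(100 - 55) - 50364) = 1/(1/45 - 50364) = 1/(-2266379/45) = -45/2266379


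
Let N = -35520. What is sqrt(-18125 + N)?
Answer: I*sqrt(53645) ≈ 231.61*I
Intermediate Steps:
sqrt(-18125 + N) = sqrt(-18125 - 35520) = sqrt(-53645) = I*sqrt(53645)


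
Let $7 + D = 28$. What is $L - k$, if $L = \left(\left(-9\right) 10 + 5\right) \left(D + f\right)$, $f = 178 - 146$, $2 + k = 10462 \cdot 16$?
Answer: $-171895$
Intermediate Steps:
$k = 167390$ ($k = -2 + 10462 \cdot 16 = -2 + 167392 = 167390$)
$D = 21$ ($D = -7 + 28 = 21$)
$f = 32$ ($f = 178 - 146 = 32$)
$L = -4505$ ($L = \left(\left(-9\right) 10 + 5\right) \left(21 + 32\right) = \left(-90 + 5\right) 53 = \left(-85\right) 53 = -4505$)
$L - k = -4505 - 167390 = -171895$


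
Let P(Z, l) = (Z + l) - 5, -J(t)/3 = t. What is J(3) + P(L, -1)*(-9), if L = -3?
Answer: 72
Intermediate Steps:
J(t) = -3*t
P(Z, l) = -5 + Z + l
J(3) + P(L, -1)*(-9) = -3*3 + (-5 - 3 - 1)*(-9) = -9 - 9*(-9) = -9 + 81 = 72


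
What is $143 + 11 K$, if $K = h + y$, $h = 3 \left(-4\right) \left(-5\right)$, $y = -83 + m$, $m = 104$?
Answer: $1034$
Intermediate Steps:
$y = 21$ ($y = -83 + 104 = 21$)
$h = 60$ ($h = \left(-12\right) \left(-5\right) = 60$)
$K = 81$ ($K = 60 + 21 = 81$)
$143 + 11 K = 143 + 11 \cdot 81 = 143 + 891 = 1034$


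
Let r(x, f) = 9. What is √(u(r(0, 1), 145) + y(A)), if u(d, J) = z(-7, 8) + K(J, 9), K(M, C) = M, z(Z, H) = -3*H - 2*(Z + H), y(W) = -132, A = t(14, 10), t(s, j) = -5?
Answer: I*√13 ≈ 3.6056*I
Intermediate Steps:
A = -5
z(Z, H) = -5*H - 2*Z (z(Z, H) = -3*H - 2*(H + Z) = -3*H + (-2*H - 2*Z) = -5*H - 2*Z)
u(d, J) = -26 + J (u(d, J) = (-5*8 - 2*(-7)) + J = (-40 + 14) + J = -26 + J)
√(u(r(0, 1), 145) + y(A)) = √((-26 + 145) - 132) = √(119 - 132) = √(-13) = I*√13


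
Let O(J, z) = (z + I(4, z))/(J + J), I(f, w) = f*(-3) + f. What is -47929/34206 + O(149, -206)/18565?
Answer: -132584140907/94620124110 ≈ -1.4012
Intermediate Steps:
I(f, w) = -2*f (I(f, w) = -3*f + f = -2*f)
O(J, z) = (-8 + z)/(2*J) (O(J, z) = (z - 2*4)/(J + J) = (z - 8)/((2*J)) = (-8 + z)*(1/(2*J)) = (-8 + z)/(2*J))
-47929/34206 + O(149, -206)/18565 = -47929/34206 + ((½)*(-8 - 206)/149)/18565 = -47929*1/34206 + ((½)*(1/149)*(-214))*(1/18565) = -47929/34206 - 107/149*1/18565 = -47929/34206 - 107/2766185 = -132584140907/94620124110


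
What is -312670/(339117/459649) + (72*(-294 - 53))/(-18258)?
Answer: -437333839878502/1031933031 ≈ -4.2380e+5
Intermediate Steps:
-312670/(339117/459649) + (72*(-294 - 53))/(-18258) = -312670/(339117*(1/459649)) + (72*(-347))*(-1/18258) = -312670/339117/459649 - 24984*(-1/18258) = -312670*459649/339117 + 4164/3043 = -143718452830/339117 + 4164/3043 = -437333839878502/1031933031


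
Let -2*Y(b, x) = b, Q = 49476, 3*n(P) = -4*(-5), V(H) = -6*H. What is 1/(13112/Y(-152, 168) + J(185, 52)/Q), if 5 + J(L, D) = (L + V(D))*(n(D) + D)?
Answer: 148428/25585369 ≈ 0.0058013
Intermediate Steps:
n(P) = 20/3 (n(P) = (-4*(-5))/3 = (1/3)*20 = 20/3)
Y(b, x) = -b/2
J(L, D) = -5 + (20/3 + D)*(L - 6*D) (J(L, D) = -5 + (L - 6*D)*(20/3 + D) = -5 + (20/3 + D)*(L - 6*D))
1/(13112/Y(-152, 168) + J(185, 52)/Q) = 1/(13112/((-1/2*(-152))) + (-5 - 40*52 - 6*52**2 + (20/3)*185 + 52*185)/49476) = 1/(13112/76 + (-5 - 2080 - 6*2704 + 3700/3 + 9620)*(1/49476)) = 1/(13112*(1/76) + (-5 - 2080 - 16224 + 3700/3 + 9620)*(1/49476)) = 1/(3278/19 - 22367/3*1/49476) = 1/(3278/19 - 22367/148428) = 1/(25585369/148428) = 148428/25585369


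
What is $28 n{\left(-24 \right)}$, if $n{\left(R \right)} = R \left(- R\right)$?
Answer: $-16128$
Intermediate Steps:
$n{\left(R \right)} = - R^{2}$
$28 n{\left(-24 \right)} = 28 \left(- \left(-24\right)^{2}\right) = 28 \left(\left(-1\right) 576\right) = 28 \left(-576\right) = -16128$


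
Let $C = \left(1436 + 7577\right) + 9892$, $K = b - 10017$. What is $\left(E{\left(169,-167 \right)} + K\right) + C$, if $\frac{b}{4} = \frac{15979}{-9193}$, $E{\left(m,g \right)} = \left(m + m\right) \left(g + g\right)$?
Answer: $- \frac{32971472}{317} \approx -1.0401 \cdot 10^{5}$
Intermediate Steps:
$E{\left(m,g \right)} = 4 g m$ ($E{\left(m,g \right)} = 2 m 2 g = 4 g m$)
$b = - \frac{2204}{317}$ ($b = 4 \frac{15979}{-9193} = 4 \cdot 15979 \left(- \frac{1}{9193}\right) = 4 \left(- \frac{551}{317}\right) = - \frac{2204}{317} \approx -6.9527$)
$K = - \frac{3177593}{317}$ ($K = - \frac{2204}{317} - 10017 = - \frac{3177593}{317} \approx -10024.0$)
$C = 18905$ ($C = 9013 + 9892 = 18905$)
$\left(E{\left(169,-167 \right)} + K\right) + C = \left(4 \left(-167\right) 169 - \frac{3177593}{317}\right) + 18905 = \left(-112892 - \frac{3177593}{317}\right) + 18905 = - \frac{38964357}{317} + 18905 = - \frac{32971472}{317}$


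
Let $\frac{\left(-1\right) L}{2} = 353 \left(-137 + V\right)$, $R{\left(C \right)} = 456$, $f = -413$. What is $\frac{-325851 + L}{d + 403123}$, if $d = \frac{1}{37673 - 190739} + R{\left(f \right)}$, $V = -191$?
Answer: $- \frac{14431521678}{61774223213} \approx -0.23362$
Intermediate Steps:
$d = \frac{69798095}{153066}$ ($d = \frac{1}{37673 - 190739} + 456 = \frac{1}{-153066} + 456 = - \frac{1}{153066} + 456 = \frac{69798095}{153066} \approx 456.0$)
$L = 231568$ ($L = - 2 \cdot 353 \left(-137 - 191\right) = - 2 \cdot 353 \left(-328\right) = \left(-2\right) \left(-115784\right) = 231568$)
$\frac{-325851 + L}{d + 403123} = \frac{-325851 + 231568}{\frac{69798095}{153066} + 403123} = - \frac{94283}{\frac{61774223213}{153066}} = \left(-94283\right) \frac{153066}{61774223213} = - \frac{14431521678}{61774223213}$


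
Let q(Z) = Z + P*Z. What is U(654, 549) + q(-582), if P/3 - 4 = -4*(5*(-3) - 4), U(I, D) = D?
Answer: -139713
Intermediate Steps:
P = 240 (P = 12 + 3*(-4*(5*(-3) - 4)) = 12 + 3*(-4*(-15 - 4)) = 12 + 3*(-4*(-19)) = 12 + 3*76 = 12 + 228 = 240)
q(Z) = 241*Z (q(Z) = Z + 240*Z = 241*Z)
U(654, 549) + q(-582) = 549 + 241*(-582) = 549 - 140262 = -139713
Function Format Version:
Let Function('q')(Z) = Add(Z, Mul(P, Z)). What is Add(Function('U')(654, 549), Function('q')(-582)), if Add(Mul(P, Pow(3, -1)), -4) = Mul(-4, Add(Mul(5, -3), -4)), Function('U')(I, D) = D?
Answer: -139713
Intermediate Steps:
P = 240 (P = Add(12, Mul(3, Mul(-4, Add(Mul(5, -3), -4)))) = Add(12, Mul(3, Mul(-4, Add(-15, -4)))) = Add(12, Mul(3, Mul(-4, -19))) = Add(12, Mul(3, 76)) = Add(12, 228) = 240)
Function('q')(Z) = Mul(241, Z) (Function('q')(Z) = Add(Z, Mul(240, Z)) = Mul(241, Z))
Add(Function('U')(654, 549), Function('q')(-582)) = Add(549, Mul(241, -582)) = Add(549, -140262) = -139713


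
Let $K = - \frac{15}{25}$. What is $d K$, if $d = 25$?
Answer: $-15$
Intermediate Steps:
$K = - \frac{3}{5}$ ($K = \left(-15\right) \frac{1}{25} = - \frac{3}{5} \approx -0.6$)
$d K = 25 \left(- \frac{3}{5}\right) = -15$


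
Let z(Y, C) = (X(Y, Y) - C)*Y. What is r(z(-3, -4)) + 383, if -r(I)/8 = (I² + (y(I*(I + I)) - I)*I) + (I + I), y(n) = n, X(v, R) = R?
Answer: 863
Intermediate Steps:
z(Y, C) = Y*(Y - C) (z(Y, C) = (Y - C)*Y = Y*(Y - C))
r(I) = -16*I - 8*I² - 8*I*(-I + 2*I²) (r(I) = -8*((I² + (I*(I + I) - I)*I) + (I + I)) = -8*((I² + (I*(2*I) - I)*I) + 2*I) = -8*((I² + (2*I² - I)*I) + 2*I) = -8*((I² + (-I + 2*I²)*I) + 2*I) = -8*((I² + I*(-I + 2*I²)) + 2*I) = -8*(I² + 2*I + I*(-I + 2*I²)) = -16*I - 8*I² - 8*I*(-I + 2*I²))
r(z(-3, -4)) + 383 = -16*(-3*(-3 - 1*(-4)))*(1 + (-3*(-3 - 1*(-4)))²) + 383 = -16*(-3*(-3 + 4))*(1 + (-3*(-3 + 4))²) + 383 = -16*(-3*1)*(1 + (-3*1)²) + 383 = -16*(-3)*(1 + (-3)²) + 383 = -16*(-3)*(1 + 9) + 383 = -16*(-3)*10 + 383 = 480 + 383 = 863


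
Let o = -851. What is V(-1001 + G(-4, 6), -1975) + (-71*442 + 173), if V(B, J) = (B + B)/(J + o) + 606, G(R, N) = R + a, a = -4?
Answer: -43241030/1413 ≈ -30602.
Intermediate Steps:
G(R, N) = -4 + R (G(R, N) = R - 4 = -4 + R)
V(B, J) = 606 + 2*B/(-851 + J) (V(B, J) = (B + B)/(J - 851) + 606 = (2*B)/(-851 + J) + 606 = 2*B/(-851 + J) + 606 = 606 + 2*B/(-851 + J))
V(-1001 + G(-4, 6), -1975) + (-71*442 + 173) = 2*(-257853 + (-1001 + (-4 - 4)) + 303*(-1975))/(-851 - 1975) + (-71*442 + 173) = 2*(-257853 + (-1001 - 8) - 598425)/(-2826) + (-31382 + 173) = 2*(-1/2826)*(-257853 - 1009 - 598425) - 31209 = 2*(-1/2826)*(-857287) - 31209 = 857287/1413 - 31209 = -43241030/1413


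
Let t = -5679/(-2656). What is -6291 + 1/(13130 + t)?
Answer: -219423528413/34878959 ≈ -6291.0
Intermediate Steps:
t = 5679/2656 (t = -5679*(-1/2656) = 5679/2656 ≈ 2.1382)
-6291 + 1/(13130 + t) = -6291 + 1/(13130 + 5679/2656) = -6291 + 1/(34878959/2656) = -6291 + 2656/34878959 = -219423528413/34878959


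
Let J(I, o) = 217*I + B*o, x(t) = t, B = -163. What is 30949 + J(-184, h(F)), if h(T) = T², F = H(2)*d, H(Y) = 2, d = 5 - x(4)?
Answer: -9631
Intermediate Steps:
d = 1 (d = 5 - 1*4 = 5 - 4 = 1)
F = 2 (F = 2*1 = 2)
J(I, o) = -163*o + 217*I (J(I, o) = 217*I - 163*o = -163*o + 217*I)
30949 + J(-184, h(F)) = 30949 + (-163*2² + 217*(-184)) = 30949 + (-163*4 - 39928) = 30949 + (-652 - 39928) = 30949 - 40580 = -9631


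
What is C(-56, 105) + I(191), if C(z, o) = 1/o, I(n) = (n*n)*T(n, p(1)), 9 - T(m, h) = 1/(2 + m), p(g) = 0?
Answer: 6649756873/20265 ≈ 3.2814e+5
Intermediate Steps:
T(m, h) = 9 - 1/(2 + m)
I(n) = n²*(17 + 9*n)/(2 + n) (I(n) = (n*n)*((17 + 9*n)/(2 + n)) = n²*((17 + 9*n)/(2 + n)) = n²*(17 + 9*n)/(2 + n))
C(-56, 105) + I(191) = 1/105 + 191²*(17 + 9*191)/(2 + 191) = 1/105 + 36481*(17 + 1719)/193 = 1/105 + 36481*(1/193)*1736 = 1/105 + 63331016/193 = 6649756873/20265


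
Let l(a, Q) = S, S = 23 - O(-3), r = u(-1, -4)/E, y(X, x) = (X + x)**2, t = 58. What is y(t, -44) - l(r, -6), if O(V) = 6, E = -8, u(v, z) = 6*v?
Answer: 179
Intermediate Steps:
r = 3/4 (r = (6*(-1))/(-8) = -6*(-1/8) = 3/4 ≈ 0.75000)
S = 17 (S = 23 - 1*6 = 23 - 6 = 17)
l(a, Q) = 17
y(t, -44) - l(r, -6) = (58 - 44)**2 - 1*17 = 14**2 - 17 = 196 - 17 = 179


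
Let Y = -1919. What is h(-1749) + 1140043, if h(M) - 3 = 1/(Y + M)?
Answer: 4181688727/3668 ≈ 1.1400e+6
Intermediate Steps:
h(M) = 3 + 1/(-1919 + M)
h(-1749) + 1140043 = (-5756 + 3*(-1749))/(-1919 - 1749) + 1140043 = (-5756 - 5247)/(-3668) + 1140043 = -1/3668*(-11003) + 1140043 = 11003/3668 + 1140043 = 4181688727/3668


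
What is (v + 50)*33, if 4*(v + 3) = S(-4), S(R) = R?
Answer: 1518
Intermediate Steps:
v = -4 (v = -3 + (1/4)*(-4) = -3 - 1 = -4)
(v + 50)*33 = (-4 + 50)*33 = 46*33 = 1518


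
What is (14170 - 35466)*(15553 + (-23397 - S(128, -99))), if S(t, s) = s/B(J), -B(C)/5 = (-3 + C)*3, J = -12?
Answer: 4175911344/25 ≈ 1.6704e+8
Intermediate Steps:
B(C) = 45 - 15*C (B(C) = -5*(-3 + C)*3 = -5*(-9 + 3*C) = 45 - 15*C)
S(t, s) = s/225 (S(t, s) = s/(45 - 15*(-12)) = s/(45 + 180) = s/225)
(14170 - 35466)*(15553 + (-23397 - S(128, -99))) = (14170 - 35466)*(15553 + (-23397 - (-99)/225)) = -21296*(15553 + (-23397 - 1*(-11/25))) = -21296*(15553 + (-23397 + 11/25)) = -21296*(15553 - 584914/25) = -21296*(-196089/25) = 4175911344/25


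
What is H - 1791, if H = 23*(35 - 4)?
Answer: -1078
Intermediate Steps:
H = 713 (H = 23*31 = 713)
H - 1791 = 713 - 1791 = -1078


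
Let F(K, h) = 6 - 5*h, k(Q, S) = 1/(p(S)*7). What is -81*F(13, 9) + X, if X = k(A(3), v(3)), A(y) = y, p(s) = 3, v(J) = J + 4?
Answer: 66340/21 ≈ 3159.0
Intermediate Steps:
v(J) = 4 + J
k(Q, S) = 1/21 (k(Q, S) = 1/(3*7) = 1/21)
X = 1/21 ≈ 0.047619
-81*F(13, 9) + X = -81*(6 - 5*9) + 1/21 = -81*(6 - 45) + 1/21 = -81*(-39) + 1/21 = 3159 + 1/21 = 66340/21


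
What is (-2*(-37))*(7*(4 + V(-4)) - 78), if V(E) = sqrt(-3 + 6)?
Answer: -3700 + 518*sqrt(3) ≈ -2802.8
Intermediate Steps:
V(E) = sqrt(3)
(-2*(-37))*(7*(4 + V(-4)) - 78) = (-2*(-37))*(7*(4 + sqrt(3)) - 78) = 74*((28 + 7*sqrt(3)) - 78) = 74*(-50 + 7*sqrt(3)) = -3700 + 518*sqrt(3)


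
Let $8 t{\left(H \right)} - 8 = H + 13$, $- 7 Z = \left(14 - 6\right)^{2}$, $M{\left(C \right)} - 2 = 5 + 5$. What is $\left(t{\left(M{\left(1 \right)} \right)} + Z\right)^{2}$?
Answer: $\frac{78961}{3136} \approx 25.179$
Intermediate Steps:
$M{\left(C \right)} = 12$ ($M{\left(C \right)} = 2 + \left(5 + 5\right) = 2 + 10 = 12$)
$Z = - \frac{64}{7}$ ($Z = - \frac{\left(14 - 6\right)^{2}}{7} = - \frac{8^{2}}{7} = \left(- \frac{1}{7}\right) 64 = - \frac{64}{7} \approx -9.1429$)
$t{\left(H \right)} = \frac{21}{8} + \frac{H}{8}$ ($t{\left(H \right)} = 1 + \frac{H + 13}{8} = 1 + \frac{13 + H}{8} = 1 + \left(\frac{13}{8} + \frac{H}{8}\right) = \frac{21}{8} + \frac{H}{8}$)
$\left(t{\left(M{\left(1 \right)} \right)} + Z\right)^{2} = \left(\left(\frac{21}{8} + \frac{1}{8} \cdot 12\right) - \frac{64}{7}\right)^{2} = \left(\left(\frac{21}{8} + \frac{3}{2}\right) - \frac{64}{7}\right)^{2} = \left(\frac{33}{8} - \frac{64}{7}\right)^{2} = \left(- \frac{281}{56}\right)^{2} = \frac{78961}{3136}$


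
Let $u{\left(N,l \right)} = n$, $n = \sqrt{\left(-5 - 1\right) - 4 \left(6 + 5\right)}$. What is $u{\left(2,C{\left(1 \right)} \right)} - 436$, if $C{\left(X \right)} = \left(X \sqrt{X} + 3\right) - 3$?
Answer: $-436 + 5 i \sqrt{2} \approx -436.0 + 7.0711 i$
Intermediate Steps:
$C{\left(X \right)} = X^{\frac{3}{2}}$ ($C{\left(X \right)} = \left(X^{\frac{3}{2}} + 3\right) - 3 = \left(3 + X^{\frac{3}{2}}\right) - 3 = X^{\frac{3}{2}}$)
$n = 5 i \sqrt{2}$ ($n = \sqrt{-6 - 44} = \sqrt{-50} = 5 i \sqrt{2} \approx 7.0711 i$)
$u{\left(N,l \right)} = 5 i \sqrt{2}$
$u{\left(2,C{\left(1 \right)} \right)} - 436 = 5 i \sqrt{2} - 436 = -436 + 5 i \sqrt{2}$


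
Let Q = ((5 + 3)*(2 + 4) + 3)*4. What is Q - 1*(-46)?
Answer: 250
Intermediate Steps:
Q = 204 (Q = (8*6 + 3)*4 = (48 + 3)*4 = 51*4 = 204)
Q - 1*(-46) = 204 - 1*(-46) = 204 + 46 = 250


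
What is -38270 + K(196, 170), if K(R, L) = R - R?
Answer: -38270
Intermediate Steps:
K(R, L) = 0
-38270 + K(196, 170) = -38270 + 0 = -38270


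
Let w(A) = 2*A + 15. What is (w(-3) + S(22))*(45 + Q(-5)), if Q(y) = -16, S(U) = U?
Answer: 899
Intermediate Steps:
w(A) = 15 + 2*A
(w(-3) + S(22))*(45 + Q(-5)) = ((15 + 2*(-3)) + 22)*(45 - 16) = ((15 - 6) + 22)*29 = (9 + 22)*29 = 31*29 = 899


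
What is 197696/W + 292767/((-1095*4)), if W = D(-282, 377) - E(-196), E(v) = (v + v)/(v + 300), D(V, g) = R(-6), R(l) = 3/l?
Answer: 1499249019/24820 ≈ 60405.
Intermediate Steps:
D(V, g) = -½ (D(V, g) = 3/(-6) = 3*(-⅙) = -½)
E(v) = 2*v/(300 + v) (E(v) = (2*v)/(300 + v) = 2*v/(300 + v))
W = 85/26 (W = -½ - 2*(-196)/(300 - 196) = -½ - 2*(-196)/104 = -½ - 1*(-49/13) = -½ + 49/13 = 85/26 ≈ 3.2692)
197696/W + 292767/((-1095*4)) = 197696/(85/26) + 292767/((-1095*4)) = 197696*(26/85) + 292767/(-4380) = 5140096/85 + 292767*(-1/4380) = 5140096/85 - 97589/1460 = 1499249019/24820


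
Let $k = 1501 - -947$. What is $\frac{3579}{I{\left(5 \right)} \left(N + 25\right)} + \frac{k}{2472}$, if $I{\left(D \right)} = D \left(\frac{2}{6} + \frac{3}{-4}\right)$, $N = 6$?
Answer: $- \frac{4344594}{79825} \approx -54.426$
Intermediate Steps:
$I{\left(D \right)} = - \frac{5 D}{12}$ ($I{\left(D \right)} = D \left(2 \cdot \frac{1}{6} + 3 \left(- \frac{1}{4}\right)\right) = D \left(\frac{1}{3} - \frac{3}{4}\right) = D \left(- \frac{5}{12}\right) = - \frac{5 D}{12}$)
$k = 2448$ ($k = 1501 + 947 = 2448$)
$\frac{3579}{I{\left(5 \right)} \left(N + 25\right)} + \frac{k}{2472} = \frac{3579}{\left(- \frac{5}{12}\right) 5 \left(6 + 25\right)} + \frac{2448}{2472} = \frac{3579}{\left(- \frac{25}{12}\right) 31} + 2448 \cdot \frac{1}{2472} = \frac{3579}{- \frac{775}{12}} + \frac{102}{103} = 3579 \left(- \frac{12}{775}\right) + \frac{102}{103} = - \frac{42948}{775} + \frac{102}{103} = - \frac{4344594}{79825}$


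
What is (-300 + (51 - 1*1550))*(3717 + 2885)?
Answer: -11876998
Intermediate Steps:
(-300 + (51 - 1*1550))*(3717 + 2885) = (-300 + (51 - 1550))*6602 = (-300 - 1499)*6602 = -1799*6602 = -11876998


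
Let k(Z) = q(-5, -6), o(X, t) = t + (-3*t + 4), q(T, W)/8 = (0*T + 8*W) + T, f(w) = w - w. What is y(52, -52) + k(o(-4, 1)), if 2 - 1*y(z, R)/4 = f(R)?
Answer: -416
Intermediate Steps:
f(w) = 0
y(z, R) = 8 (y(z, R) = 8 - 4*0 = 8 + 0 = 8)
q(T, W) = 8*T + 64*W (q(T, W) = 8*((0*T + 8*W) + T) = 8*((0 + 8*W) + T) = 8*(8*W + T) = 8*(T + 8*W) = 8*T + 64*W)
o(X, t) = 4 - 2*t (o(X, t) = t + (4 - 3*t) = 4 - 2*t)
k(Z) = -424 (k(Z) = 8*(-5) + 64*(-6) = -40 - 384 = -424)
y(52, -52) + k(o(-4, 1)) = 8 - 424 = -416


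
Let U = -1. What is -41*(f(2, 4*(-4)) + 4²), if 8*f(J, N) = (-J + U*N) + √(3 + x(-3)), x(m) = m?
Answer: -2911/4 ≈ -727.75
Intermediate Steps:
f(J, N) = -J/8 - N/8 (f(J, N) = ((-J - N) + √(3 - 3))/8 = ((-J - N) + √0)/8 = ((-J - N) + 0)/8 = (-J - N)/8 = -J/8 - N/8)
-41*(f(2, 4*(-4)) + 4²) = -41*((-⅛*2 - (-4)/2) + 4²) = -41*((-¼ - ⅛*(-16)) + 16) = -41*((-¼ + 2) + 16) = -41*(7/4 + 16) = -41*71/4 = -2911/4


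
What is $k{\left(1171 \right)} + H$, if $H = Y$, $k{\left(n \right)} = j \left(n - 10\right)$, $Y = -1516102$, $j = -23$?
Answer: $-1542805$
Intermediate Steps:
$k{\left(n \right)} = 230 - 23 n$ ($k{\left(n \right)} = - 23 \left(n - 10\right) = - 23 \left(-10 + n\right) = 230 - 23 n$)
$H = -1516102$
$k{\left(1171 \right)} + H = \left(230 - 26933\right) - 1516102 = -26703 - 1516102 = -1542805$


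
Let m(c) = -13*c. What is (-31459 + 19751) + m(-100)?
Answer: -10408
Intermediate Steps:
(-31459 + 19751) + m(-100) = (-31459 + 19751) - 13*(-100) = -11708 + 1300 = -10408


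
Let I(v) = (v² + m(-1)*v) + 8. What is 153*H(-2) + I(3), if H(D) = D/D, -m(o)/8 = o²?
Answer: 146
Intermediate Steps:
m(o) = -8*o²
H(D) = 1
I(v) = 8 + v² - 8*v (I(v) = (v² + (-8*(-1)²)*v) + 8 = (v² + (-8*1)*v) + 8 = (v² - 8*v) + 8 = 8 + v² - 8*v)
153*H(-2) + I(3) = 153*1 + (8 + 3² - 8*3) = 153 + (8 + 9 - 24) = 153 - 7 = 146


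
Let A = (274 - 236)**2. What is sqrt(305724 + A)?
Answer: 4*sqrt(19198) ≈ 554.23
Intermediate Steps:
A = 1444 (A = 38**2 = 1444)
sqrt(305724 + A) = sqrt(305724 + 1444) = sqrt(307168) = 4*sqrt(19198)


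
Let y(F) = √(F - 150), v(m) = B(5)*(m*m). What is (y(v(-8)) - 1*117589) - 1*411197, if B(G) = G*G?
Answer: -528786 + 5*√58 ≈ -5.2875e+5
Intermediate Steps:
B(G) = G²
v(m) = 25*m² (v(m) = 5²*(m*m) = 25*m²)
y(F) = √(-150 + F)
(y(v(-8)) - 1*117589) - 1*411197 = (√(-150 + 25*(-8)²) - 1*117589) - 1*411197 = (√(-150 + 25*64) - 117589) - 411197 = (√(-150 + 1600) - 117589) - 411197 = (√1450 - 117589) - 411197 = (5*√58 - 117589) - 411197 = (-117589 + 5*√58) - 411197 = -528786 + 5*√58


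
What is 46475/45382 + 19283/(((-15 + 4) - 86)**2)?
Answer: 1312384381/426999238 ≈ 3.0735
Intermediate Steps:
46475/45382 + 19283/(((-15 + 4) - 86)**2) = 46475*(1/45382) + 19283/((-11 - 86)**2) = 46475/45382 + 19283/((-97)**2) = 46475/45382 + 19283/9409 = 1312384381/426999238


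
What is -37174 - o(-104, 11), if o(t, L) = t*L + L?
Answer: -36041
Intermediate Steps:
o(t, L) = L + L*t (o(t, L) = L*t + L = L + L*t)
-37174 - o(-104, 11) = -37174 - 11*(1 - 104) = -37174 - 11*(-103) = -37174 - 1*(-1133) = -37174 + 1133 = -36041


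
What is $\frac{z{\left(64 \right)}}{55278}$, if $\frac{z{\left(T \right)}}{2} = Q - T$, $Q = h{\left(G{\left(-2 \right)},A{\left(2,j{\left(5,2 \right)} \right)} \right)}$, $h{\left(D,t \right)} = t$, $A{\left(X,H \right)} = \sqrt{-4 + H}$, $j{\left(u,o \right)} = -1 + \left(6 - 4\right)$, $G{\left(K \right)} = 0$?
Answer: $- \frac{64}{27639} + \frac{i \sqrt{3}}{27639} \approx -0.0023156 + 6.2667 \cdot 10^{-5} i$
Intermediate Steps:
$j{\left(u,o \right)} = 1$ ($j{\left(u,o \right)} = -1 + 2 = 1$)
$Q = i \sqrt{3}$ ($Q = \sqrt{-4 + 1} = \sqrt{-3} = i \sqrt{3} \approx 1.732 i$)
$z{\left(T \right)} = - 2 T + 2 i \sqrt{3}$ ($z{\left(T \right)} = 2 \left(i \sqrt{3} - T\right) = 2 \left(- T + i \sqrt{3}\right) = - 2 T + 2 i \sqrt{3}$)
$\frac{z{\left(64 \right)}}{55278} = \frac{\left(-2\right) 64 + 2 i \sqrt{3}}{55278} = \left(-128 + 2 i \sqrt{3}\right) \frac{1}{55278} = - \frac{64}{27639} + \frac{i \sqrt{3}}{27639}$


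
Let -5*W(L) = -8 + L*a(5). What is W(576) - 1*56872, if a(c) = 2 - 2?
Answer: -284352/5 ≈ -56870.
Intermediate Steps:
a(c) = 0
W(L) = 8/5 (W(L) = -(-8 + L*0)/5 = -(-8 + 0)/5 = -⅕*(-8) = 8/5)
W(576) - 1*56872 = 8/5 - 1*56872 = 8/5 - 56872 = -284352/5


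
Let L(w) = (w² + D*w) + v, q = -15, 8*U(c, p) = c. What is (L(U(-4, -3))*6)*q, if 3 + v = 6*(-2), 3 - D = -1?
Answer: 3015/2 ≈ 1507.5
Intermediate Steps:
D = 4 (D = 3 - 1*(-1) = 3 + 1 = 4)
v = -15 (v = -3 + 6*(-2) = -3 - 12 = -15)
U(c, p) = c/8
L(w) = -15 + w² + 4*w (L(w) = (w² + 4*w) - 15 = -15 + w² + 4*w)
(L(U(-4, -3))*6)*q = ((-15 + ((⅛)*(-4))² + 4*((⅛)*(-4)))*6)*(-15) = ((-15 + (-½)² + 4*(-½))*6)*(-15) = ((-15 + ¼ - 2)*6)*(-15) = -67/4*6*(-15) = -201/2*(-15) = 3015/2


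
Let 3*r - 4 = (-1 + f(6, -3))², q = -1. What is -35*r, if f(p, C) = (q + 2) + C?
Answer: -455/3 ≈ -151.67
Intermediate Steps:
f(p, C) = 1 + C (f(p, C) = (-1 + 2) + C = 1 + C)
r = 13/3 (r = 4/3 + (-1 + (1 - 3))²/3 = 4/3 + (-1 - 2)²/3 = 4/3 + (⅓)*(-3)² = 4/3 + (⅓)*9 = 4/3 + 3 = 13/3 ≈ 4.3333)
-35*r = -35*13/3 = -455/3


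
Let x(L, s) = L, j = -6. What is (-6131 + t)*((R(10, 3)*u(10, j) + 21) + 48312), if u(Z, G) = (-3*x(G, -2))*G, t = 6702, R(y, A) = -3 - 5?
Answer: 28091487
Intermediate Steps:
R(y, A) = -8
u(Z, G) = -3*G**2 (u(Z, G) = (-3*G)*G = -3*G**2)
(-6131 + t)*((R(10, 3)*u(10, j) + 21) + 48312) = (-6131 + 6702)*((-(-24)*(-6)**2 + 21) + 48312) = 571*((-(-24)*36 + 21) + 48312) = 571*((-8*(-108) + 21) + 48312) = 571*((864 + 21) + 48312) = 571*(885 + 48312) = 571*49197 = 28091487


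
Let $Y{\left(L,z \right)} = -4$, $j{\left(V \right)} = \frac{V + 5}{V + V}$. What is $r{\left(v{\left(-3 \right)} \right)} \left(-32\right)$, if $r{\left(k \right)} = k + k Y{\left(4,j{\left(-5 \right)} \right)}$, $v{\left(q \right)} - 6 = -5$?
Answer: $96$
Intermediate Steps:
$j{\left(V \right)} = \frac{5 + V}{2 V}$
$v{\left(q \right)} = 1$ ($v{\left(q \right)} = 6 - 5 = 1$)
$r{\left(k \right)} = - 3 k$ ($r{\left(k \right)} = k + k \left(-4\right) = k - 4 k = - 3 k$)
$r{\left(v{\left(-3 \right)} \right)} \left(-32\right) = \left(-3\right) 1 \left(-32\right) = \left(-3\right) \left(-32\right) = 96$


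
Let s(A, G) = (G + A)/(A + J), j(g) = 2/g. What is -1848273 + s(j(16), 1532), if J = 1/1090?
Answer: -1008021812/549 ≈ -1.8361e+6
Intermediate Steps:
J = 1/1090 ≈ 0.00091743
s(A, G) = (A + G)/(1/1090 + A) (s(A, G) = (G + A)/(A + 1/1090) = (A + G)/(1/1090 + A))
-1848273 + s(j(16), 1532) = -1848273 + 1090*(2/16 + 1532)/(1 + 1090*(2/16)) = -1848273 + 1090*(2*(1/16) + 1532)/(1 + 1090*(2*(1/16))) = -1848273 + 1090*(⅛ + 1532)/(1 + 1090*(⅛)) = -1848273 + 1090*(12257/8)/(1 + 545/4) = -1848273 + 1090*(12257/8)/(549/4) = -1848273 + 1090*(4/549)*(12257/8) = -1848273 + 6680065/549 = -1008021812/549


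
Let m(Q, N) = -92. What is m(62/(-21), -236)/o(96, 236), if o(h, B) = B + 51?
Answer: -92/287 ≈ -0.32056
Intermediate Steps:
o(h, B) = 51 + B
m(62/(-21), -236)/o(96, 236) = -92/(51 + 236) = -92/287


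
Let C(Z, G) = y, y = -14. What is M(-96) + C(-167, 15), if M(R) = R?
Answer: -110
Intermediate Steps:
C(Z, G) = -14
M(-96) + C(-167, 15) = -96 - 14 = -110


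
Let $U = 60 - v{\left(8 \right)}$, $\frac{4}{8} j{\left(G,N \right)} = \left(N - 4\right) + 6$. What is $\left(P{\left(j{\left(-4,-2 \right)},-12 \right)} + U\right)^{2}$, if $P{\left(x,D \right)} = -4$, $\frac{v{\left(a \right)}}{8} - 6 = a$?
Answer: $3136$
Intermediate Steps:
$v{\left(a \right)} = 48 + 8 a$
$j{\left(G,N \right)} = 4 + 2 N$ ($j{\left(G,N \right)} = 2 \left(\left(N - 4\right) + 6\right) = 2 \left(\left(-4 + N\right) + 6\right) = 2 \left(2 + N\right) = 4 + 2 N$)
$U = -52$ ($U = 60 - \left(48 + 8 \cdot 8\right) = 60 - \left(48 + 64\right) = 60 - 112 = -52$)
$\left(P{\left(j{\left(-4,-2 \right)},-12 \right)} + U\right)^{2} = \left(-4 - 52\right)^{2} = \left(-56\right)^{2} = 3136$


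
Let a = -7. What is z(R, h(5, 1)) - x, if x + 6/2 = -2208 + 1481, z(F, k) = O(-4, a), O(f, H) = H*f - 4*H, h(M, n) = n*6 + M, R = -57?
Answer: 786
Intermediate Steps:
h(M, n) = M + 6*n (h(M, n) = 6*n + M = M + 6*n)
O(f, H) = -4*H + H*f
z(F, k) = 56 (z(F, k) = -7*(-4 - 4) = -7*(-8) = 56)
x = -730 (x = -3 + (-2208 + 1481) = -3 - 727 = -730)
z(R, h(5, 1)) - x = 56 - 1*(-730) = 56 + 730 = 786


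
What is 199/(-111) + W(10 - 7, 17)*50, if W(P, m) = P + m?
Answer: 110801/111 ≈ 998.21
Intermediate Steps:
199/(-111) + W(10 - 7, 17)*50 = 199/(-111) + ((10 - 7) + 17)*50 = 199*(-1/111) + (3 + 17)*50 = -199/111 + 20*50 = -199/111 + 1000 = 110801/111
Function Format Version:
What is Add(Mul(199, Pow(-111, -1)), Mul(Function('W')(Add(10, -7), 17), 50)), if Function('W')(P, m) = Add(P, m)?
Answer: Rational(110801, 111) ≈ 998.21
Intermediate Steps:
Add(Mul(199, Pow(-111, -1)), Mul(Function('W')(Add(10, -7), 17), 50)) = Add(Mul(199, Pow(-111, -1)), Mul(Add(Add(10, -7), 17), 50)) = Add(Mul(199, Rational(-1, 111)), Mul(Add(3, 17), 50)) = Add(Rational(-199, 111), Mul(20, 50)) = Add(Rational(-199, 111), 1000) = Rational(110801, 111)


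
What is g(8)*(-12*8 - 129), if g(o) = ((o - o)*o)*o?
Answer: 0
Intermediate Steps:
g(o) = 0 (g(o) = (0*o)*o = 0*o = 0)
g(8)*(-12*8 - 129) = 0*(-12*8 - 129) = 0*(-96 - 129) = 0*(-225) = 0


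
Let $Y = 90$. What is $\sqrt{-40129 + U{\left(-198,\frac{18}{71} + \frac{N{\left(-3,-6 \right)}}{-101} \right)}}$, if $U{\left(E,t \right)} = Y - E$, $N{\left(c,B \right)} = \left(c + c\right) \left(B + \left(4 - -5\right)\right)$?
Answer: $i \sqrt{39841} \approx 199.6 i$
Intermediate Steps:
$N{\left(c,B \right)} = 2 c \left(9 + B\right)$ ($N{\left(c,B \right)} = 2 c \left(B + \left(4 + 5\right)\right) = 2 c \left(B + 9\right) = 2 c \left(9 + B\right)$)
$U{\left(E,t \right)} = 90 - E$
$\sqrt{-40129 + U{\left(-198,\frac{18}{71} + \frac{N{\left(-3,-6 \right)}}{-101} \right)}} = \sqrt{-40129 + \left(90 - -198\right)} = \sqrt{-40129 + \left(90 + 198\right)} = \sqrt{-40129 + 288} = \sqrt{-39841} = i \sqrt{39841}$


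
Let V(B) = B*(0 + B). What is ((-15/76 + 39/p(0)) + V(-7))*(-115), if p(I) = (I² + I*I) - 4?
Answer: -85330/19 ≈ -4491.1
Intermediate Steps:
V(B) = B² (V(B) = B*B = B²)
p(I) = -4 + 2*I² (p(I) = (I² + I²) - 4 = 2*I² - 4 = -4 + 2*I²)
((-15/76 + 39/p(0)) + V(-7))*(-115) = ((-15/76 + 39/(-4 + 2*0²)) + (-7)²)*(-115) = ((-15*1/76 + 39/(-4 + 2*0)) + 49)*(-115) = ((-15/76 + 39/(-4 + 0)) + 49)*(-115) = ((-15/76 + 39/(-4)) + 49)*(-115) = ((-15/76 + 39*(-¼)) + 49)*(-115) = ((-15/76 - 39/4) + 49)*(-115) = (-189/19 + 49)*(-115) = (742/19)*(-115) = -85330/19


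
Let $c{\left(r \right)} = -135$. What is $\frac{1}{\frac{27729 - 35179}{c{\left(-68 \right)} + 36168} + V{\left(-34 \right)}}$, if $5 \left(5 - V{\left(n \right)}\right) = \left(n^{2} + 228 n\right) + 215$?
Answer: $\frac{180165}{230790148} \approx 0.00078064$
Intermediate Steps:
$V{\left(n \right)} = -38 - \frac{228 n}{5} - \frac{n^{2}}{5}$ ($V{\left(n \right)} = 5 - \frac{\left(n^{2} + 228 n\right) + 215}{5} = 5 - \frac{215 + n^{2} + 228 n}{5} = 5 - \left(43 + \frac{n^{2}}{5} + \frac{228 n}{5}\right) = -38 - \frac{228 n}{5} - \frac{n^{2}}{5}$)
$\frac{1}{\frac{27729 - 35179}{c{\left(-68 \right)} + 36168} + V{\left(-34 \right)}} = \frac{1}{\frac{27729 - 35179}{-135 + 36168} - \left(- \frac{7562}{5} + \frac{1156}{5}\right)} = \frac{1}{- \frac{7450}{36033} - - \frac{6406}{5}} = \frac{1}{\left(-7450\right) \frac{1}{36033} - - \frac{6406}{5}} = \frac{1}{- \frac{7450}{36033} + \frac{6406}{5}} = \frac{1}{\frac{230790148}{180165}} = \frac{180165}{230790148}$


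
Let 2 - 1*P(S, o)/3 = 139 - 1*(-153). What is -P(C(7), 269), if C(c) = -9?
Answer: 870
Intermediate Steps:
P(S, o) = -870 (P(S, o) = 6 - 3*(139 - 1*(-153)) = 6 - 3*(139 + 153) = 6 - 3*292 = 6 - 876 = -870)
-P(C(7), 269) = -1*(-870) = 870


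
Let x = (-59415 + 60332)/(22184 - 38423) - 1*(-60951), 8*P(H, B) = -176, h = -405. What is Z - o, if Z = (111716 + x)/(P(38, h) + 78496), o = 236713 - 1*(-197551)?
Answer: -276698435878504/637169643 ≈ -4.3426e+5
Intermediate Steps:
P(H, B) = -22 (P(H, B) = (1/8)*(-176) = -22)
x = 989782372/16239 (x = 917/(-16239) + 60951 = 917*(-1/16239) + 60951 = -917/16239 + 60951 = 989782372/16239 ≈ 60951.)
o = 434264 (o = 236713 + 197551 = 434264)
Z = 1401969248/637169643 (Z = (111716 + 989782372/16239)/(-22 + 78496) = (2803938496/16239)/78474 = (2803938496/16239)*(1/78474) = 1401969248/637169643 ≈ 2.2003)
Z - o = 1401969248/637169643 - 1*434264 = 1401969248/637169643 - 434264 = -276698435878504/637169643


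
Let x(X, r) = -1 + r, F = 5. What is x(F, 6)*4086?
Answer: 20430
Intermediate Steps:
x(F, 6)*4086 = (-1 + 6)*4086 = 5*4086 = 20430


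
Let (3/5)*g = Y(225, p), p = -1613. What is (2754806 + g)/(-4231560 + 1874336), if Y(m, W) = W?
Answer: -8256353/7071672 ≈ -1.1675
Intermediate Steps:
g = -8065/3 (g = (5/3)*(-1613) = -8065/3 ≈ -2688.3)
(2754806 + g)/(-4231560 + 1874336) = (2754806 - 8065/3)/(-4231560 + 1874336) = (8256353/3)/(-2357224) = (8256353/3)*(-1/2357224) = -8256353/7071672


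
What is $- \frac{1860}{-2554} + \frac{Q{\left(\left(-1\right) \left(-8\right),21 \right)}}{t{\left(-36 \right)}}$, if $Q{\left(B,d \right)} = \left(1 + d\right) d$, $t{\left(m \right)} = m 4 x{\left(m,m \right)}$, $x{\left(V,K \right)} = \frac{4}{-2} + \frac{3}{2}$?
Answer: $\frac{109489}{15324} \approx 7.1449$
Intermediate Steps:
$x{\left(V,K \right)} = - \frac{1}{2}$ ($x{\left(V,K \right)} = 4 \left(- \frac{1}{2}\right) + 3 \cdot \frac{1}{2} = -2 + \frac{3}{2} = - \frac{1}{2}$)
$t{\left(m \right)} = - 2 m$ ($t{\left(m \right)} = m 4 \left(- \frac{1}{2}\right) = 4 m \left(- \frac{1}{2}\right) = - 2 m$)
$Q{\left(B,d \right)} = d \left(1 + d\right)$
$- \frac{1860}{-2554} + \frac{Q{\left(\left(-1\right) \left(-8\right),21 \right)}}{t{\left(-36 \right)}} = - \frac{1860}{-2554} + \frac{21 \left(1 + 21\right)}{\left(-2\right) \left(-36\right)} = \left(-1860\right) \left(- \frac{1}{2554}\right) + \frac{21 \cdot 22}{72} = \frac{930}{1277} + 462 \cdot \frac{1}{72} = \frac{930}{1277} + \frac{77}{12} = \frac{109489}{15324}$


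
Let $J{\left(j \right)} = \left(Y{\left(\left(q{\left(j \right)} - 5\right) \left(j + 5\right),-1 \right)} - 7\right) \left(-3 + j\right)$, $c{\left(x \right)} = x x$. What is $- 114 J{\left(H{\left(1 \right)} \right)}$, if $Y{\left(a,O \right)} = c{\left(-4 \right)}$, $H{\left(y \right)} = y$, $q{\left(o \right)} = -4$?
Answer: $2052$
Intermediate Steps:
$c{\left(x \right)} = x^{2}$
$Y{\left(a,O \right)} = 16$ ($Y{\left(a,O \right)} = \left(-4\right)^{2} = 16$)
$J{\left(j \right)} = -27 + 9 j$ ($J{\left(j \right)} = \left(16 - 7\right) \left(-3 + j\right) = 9 \left(-3 + j\right) = -27 + 9 j$)
$- 114 J{\left(H{\left(1 \right)} \right)} = - 114 \left(-27 + 9 \cdot 1\right) = - 114 \left(-27 + 9\right) = \left(-114\right) \left(-18\right) = 2052$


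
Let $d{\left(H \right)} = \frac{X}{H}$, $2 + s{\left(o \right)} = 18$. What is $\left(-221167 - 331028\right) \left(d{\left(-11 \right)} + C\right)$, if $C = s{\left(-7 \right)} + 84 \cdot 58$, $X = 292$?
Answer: $- \frac{29529179820}{11} \approx -2.6845 \cdot 10^{9}$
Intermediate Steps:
$s{\left(o \right)} = 16$ ($s{\left(o \right)} = -2 + 18 = 16$)
$C = 4888$ ($C = 16 + 84 \cdot 58 = 16 + 4872 = 4888$)
$d{\left(H \right)} = \frac{292}{H}$
$\left(-221167 - 331028\right) \left(d{\left(-11 \right)} + C\right) = \left(-221167 - 331028\right) \left(\frac{292}{-11} + 4888\right) = - 552195 \left(292 \left(- \frac{1}{11}\right) + 4888\right) = - 552195 \left(- \frac{292}{11} + 4888\right) = \left(-552195\right) \frac{53476}{11} = - \frac{29529179820}{11}$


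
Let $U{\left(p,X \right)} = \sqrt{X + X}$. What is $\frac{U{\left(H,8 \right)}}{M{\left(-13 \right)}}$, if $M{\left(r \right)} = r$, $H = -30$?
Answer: $- \frac{4}{13} \approx -0.30769$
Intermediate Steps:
$U{\left(p,X \right)} = \sqrt{2} \sqrt{X}$ ($U{\left(p,X \right)} = \sqrt{2 X} = \sqrt{2} \sqrt{X}$)
$\frac{U{\left(H,8 \right)}}{M{\left(-13 \right)}} = \frac{\sqrt{2} \sqrt{8}}{-13} = \sqrt{2} \cdot 2 \sqrt{2} \left(- \frac{1}{13}\right) = 4 \left(- \frac{1}{13}\right) = - \frac{4}{13}$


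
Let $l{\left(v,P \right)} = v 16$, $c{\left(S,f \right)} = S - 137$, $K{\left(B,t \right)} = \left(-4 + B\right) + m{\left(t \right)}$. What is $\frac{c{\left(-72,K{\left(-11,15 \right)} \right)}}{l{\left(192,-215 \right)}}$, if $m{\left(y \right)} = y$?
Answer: $- \frac{209}{3072} \approx -0.068034$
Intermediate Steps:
$K{\left(B,t \right)} = -4 + B + t$ ($K{\left(B,t \right)} = \left(-4 + B\right) + t = -4 + B + t$)
$c{\left(S,f \right)} = -137 + S$ ($c{\left(S,f \right)} = S - 137 = -137 + S$)
$l{\left(v,P \right)} = 16 v$
$\frac{c{\left(-72,K{\left(-11,15 \right)} \right)}}{l{\left(192,-215 \right)}} = \frac{-137 - 72}{16 \cdot 192} = - \frac{209}{3072}$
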